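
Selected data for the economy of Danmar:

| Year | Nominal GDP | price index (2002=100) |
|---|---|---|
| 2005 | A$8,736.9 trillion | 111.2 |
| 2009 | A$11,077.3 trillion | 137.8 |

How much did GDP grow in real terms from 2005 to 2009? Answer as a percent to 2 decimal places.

2.31%

Deflate each year: 2005 → 8736.9/1.112 = 7856.92; 2009 → 11077.3/1.378 = 8038.68.
So real GDP changed by 8038.68/7856.92 − 1 = 0.0231, i.e. 2.31%.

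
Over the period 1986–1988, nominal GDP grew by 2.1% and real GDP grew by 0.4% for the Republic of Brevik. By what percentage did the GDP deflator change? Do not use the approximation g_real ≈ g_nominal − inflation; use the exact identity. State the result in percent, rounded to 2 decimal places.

(1 + g_nom) = (1 + g_real)(1 + π), so π = 1.0210 / 1.0040 − 1 = 0.01693.

1.69%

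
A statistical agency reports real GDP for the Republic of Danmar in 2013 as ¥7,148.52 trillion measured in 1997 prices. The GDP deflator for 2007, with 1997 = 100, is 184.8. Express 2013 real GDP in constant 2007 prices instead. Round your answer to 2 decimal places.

Real GDP in 2007 prices = Real GDP in 1997 prices × (P_2007/P_1997) = 7148.52 × 1.848 = 13210.46.

¥13,210.46 trillion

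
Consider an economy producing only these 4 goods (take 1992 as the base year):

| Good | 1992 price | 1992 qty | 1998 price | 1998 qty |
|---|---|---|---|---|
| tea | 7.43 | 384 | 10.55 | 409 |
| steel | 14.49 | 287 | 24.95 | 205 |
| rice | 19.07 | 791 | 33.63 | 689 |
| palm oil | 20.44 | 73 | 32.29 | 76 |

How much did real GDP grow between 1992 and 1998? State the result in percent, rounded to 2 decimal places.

-12.24%

Real GDP 1992 = Nominal GDP 1992 = 7.43·384 + 14.49·287 + 19.07·791 + 20.44·73 = 23588.24.
Real GDP 1998 (at 1992 prices) = 7.43·409 + 14.49·205 + 19.07·689 + 20.44·76 = 20701.99.
Real growth = 20701.99/23588.24 − 1 = -0.1224.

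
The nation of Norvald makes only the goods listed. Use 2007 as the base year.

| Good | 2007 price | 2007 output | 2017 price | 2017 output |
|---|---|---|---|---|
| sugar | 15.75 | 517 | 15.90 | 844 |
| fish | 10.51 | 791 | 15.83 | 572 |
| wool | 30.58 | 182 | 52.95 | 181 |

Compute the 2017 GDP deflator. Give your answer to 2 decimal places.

129.06

Nominal GDP 2017 = 15.90·844 + 15.83·572 + 52.95·181 = 32058.31.
Real GDP 2017 (at 2007 prices) = 15.75·844 + 10.51·572 + 30.58·181 = 24839.70.
Deflator = Nominal/Real × 100 = 32058.31/24839.70 × 100 = 129.061.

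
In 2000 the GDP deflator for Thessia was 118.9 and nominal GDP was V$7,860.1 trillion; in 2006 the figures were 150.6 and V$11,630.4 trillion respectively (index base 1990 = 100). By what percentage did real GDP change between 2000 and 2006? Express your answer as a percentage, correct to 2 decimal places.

Real GDP 2000 = 7860.1 / 1.189 = 6610.68.
Real GDP 2006 = 11630.4 / 1.506 = 7722.71.
Real growth = 7722.71 / 6610.68 − 1 = 0.1682.

16.82%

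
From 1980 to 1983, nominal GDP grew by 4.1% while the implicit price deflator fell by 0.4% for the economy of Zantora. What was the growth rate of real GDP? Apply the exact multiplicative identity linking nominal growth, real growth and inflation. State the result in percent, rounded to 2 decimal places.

(1 + g_nom) = (1 + g_real)(1 + π), so g_real = 1.0410 / 0.9960 − 1 = 0.04518.

4.52%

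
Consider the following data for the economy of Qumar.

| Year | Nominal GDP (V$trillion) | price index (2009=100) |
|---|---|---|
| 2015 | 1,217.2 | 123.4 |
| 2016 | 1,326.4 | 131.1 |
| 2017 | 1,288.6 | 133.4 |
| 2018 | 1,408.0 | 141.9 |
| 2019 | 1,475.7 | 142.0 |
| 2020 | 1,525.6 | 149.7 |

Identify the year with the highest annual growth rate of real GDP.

2019

2016: real = 1326.4/1.311 = 1011.75; growth vs 2015 (986.39) = 2.57%.
2017: real = 1288.6/1.334 = 965.97; growth vs 2016 (1011.75) = -4.52%.
2018: real = 1408.0/1.419 = 992.25; growth vs 2017 (965.97) = 2.72%.
2019: real = 1475.7/1.420 = 1039.23; growth vs 2018 (992.25) = 4.73%.
2020: real = 1525.6/1.497 = 1019.10; growth vs 2019 (1039.23) = -1.94%.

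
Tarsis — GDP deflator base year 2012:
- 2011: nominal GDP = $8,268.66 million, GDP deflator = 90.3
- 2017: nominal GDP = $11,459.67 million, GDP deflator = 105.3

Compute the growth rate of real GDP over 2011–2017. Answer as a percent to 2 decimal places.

Real GDP 2011 = 8268.66 / 0.903 = 9156.88.
Real GDP 2017 = 11459.67 / 1.053 = 10882.88.
Real growth = 10882.88 / 9156.88 − 1 = 0.1885.

18.85%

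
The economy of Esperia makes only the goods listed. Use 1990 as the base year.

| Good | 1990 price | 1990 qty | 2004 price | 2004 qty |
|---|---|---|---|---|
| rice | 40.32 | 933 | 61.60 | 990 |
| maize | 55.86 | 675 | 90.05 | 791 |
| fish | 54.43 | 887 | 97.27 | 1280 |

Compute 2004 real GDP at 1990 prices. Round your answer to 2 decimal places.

Real GDP 2004 = Σ (p_1990 × q_2004) = 40.32·990 + 55.86·791 + 54.43·1280 = 153772.46.

153772.46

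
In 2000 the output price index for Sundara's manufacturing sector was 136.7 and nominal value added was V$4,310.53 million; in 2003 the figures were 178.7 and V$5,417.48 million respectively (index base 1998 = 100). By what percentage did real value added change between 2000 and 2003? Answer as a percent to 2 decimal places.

Deflate each year: 2000 → 4310.53/1.367 = 3153.28; 2003 → 5417.48/1.787 = 3031.61.
So real value added changed by 3031.61/3153.28 − 1 = -0.0386, i.e. -3.86%.

-3.86%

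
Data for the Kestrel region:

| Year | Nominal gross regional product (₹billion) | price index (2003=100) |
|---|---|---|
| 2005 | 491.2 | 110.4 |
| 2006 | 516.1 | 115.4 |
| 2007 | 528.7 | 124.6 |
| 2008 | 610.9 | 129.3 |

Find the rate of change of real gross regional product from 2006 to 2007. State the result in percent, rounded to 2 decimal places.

Real gross regional product 2006 = 516.1/1.154 = 447.23.
Real gross regional product 2007 = 528.7/1.246 = 424.32.
Change = 424.32/447.23 − 1 = -0.0512.

-5.12%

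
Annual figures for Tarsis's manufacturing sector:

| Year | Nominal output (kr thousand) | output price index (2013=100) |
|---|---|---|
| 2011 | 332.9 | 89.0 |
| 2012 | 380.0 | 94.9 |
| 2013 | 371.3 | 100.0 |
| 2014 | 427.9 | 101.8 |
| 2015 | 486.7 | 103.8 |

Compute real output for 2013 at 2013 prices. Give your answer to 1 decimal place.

kr 371.3 thousand

Real output 2013 = 371.3 / 1.000 = 371.30.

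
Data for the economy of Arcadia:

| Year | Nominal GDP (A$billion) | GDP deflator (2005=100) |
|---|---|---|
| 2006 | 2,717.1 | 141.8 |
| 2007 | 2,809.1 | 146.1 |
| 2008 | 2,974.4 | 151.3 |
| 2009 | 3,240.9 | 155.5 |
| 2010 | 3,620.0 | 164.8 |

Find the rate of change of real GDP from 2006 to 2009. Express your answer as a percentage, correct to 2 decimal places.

Real GDP 2006 = 2717.1/1.418 = 1916.15.
Real GDP 2009 = 3240.9/1.555 = 2084.18.
Change = 2084.18/1916.15 − 1 = 0.0877.

8.77%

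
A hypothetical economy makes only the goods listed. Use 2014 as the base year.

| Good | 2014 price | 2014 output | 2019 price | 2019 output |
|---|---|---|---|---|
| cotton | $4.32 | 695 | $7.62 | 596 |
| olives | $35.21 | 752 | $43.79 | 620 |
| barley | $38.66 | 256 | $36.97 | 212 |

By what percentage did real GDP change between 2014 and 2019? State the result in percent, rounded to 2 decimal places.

Real GDP 2014 = Nominal GDP 2014 = 4.32·695 + 35.21·752 + 38.66·256 = 39377.28.
Real GDP 2019 (at 2014 prices) = 4.32·596 + 35.21·620 + 38.66·212 = 32600.84.
Real growth = 32600.84/39377.28 − 1 = -0.1721.

-17.21%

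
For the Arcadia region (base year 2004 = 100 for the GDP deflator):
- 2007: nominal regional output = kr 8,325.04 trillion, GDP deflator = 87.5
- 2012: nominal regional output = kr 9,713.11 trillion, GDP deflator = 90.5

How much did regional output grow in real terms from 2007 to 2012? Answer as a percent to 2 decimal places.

12.81%

Real regional output 2007 = 8325.04 / 0.875 = 9514.33.
Real regional output 2012 = 9713.11 / 0.905 = 10732.72.
Real growth = 10732.72 / 9514.33 − 1 = 0.1281.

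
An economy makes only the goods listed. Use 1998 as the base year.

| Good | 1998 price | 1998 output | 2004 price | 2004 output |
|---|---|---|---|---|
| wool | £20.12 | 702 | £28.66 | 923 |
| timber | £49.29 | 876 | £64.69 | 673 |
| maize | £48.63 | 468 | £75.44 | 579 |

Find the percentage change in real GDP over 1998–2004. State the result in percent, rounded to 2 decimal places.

-0.20%

Real GDP 1998 = Nominal GDP 1998 = 20.12·702 + 49.29·876 + 48.63·468 = 80061.12.
Real GDP 2004 (at 1998 prices) = 20.12·923 + 49.29·673 + 48.63·579 = 79899.70.
Real growth = 79899.70/80061.12 − 1 = -0.0020.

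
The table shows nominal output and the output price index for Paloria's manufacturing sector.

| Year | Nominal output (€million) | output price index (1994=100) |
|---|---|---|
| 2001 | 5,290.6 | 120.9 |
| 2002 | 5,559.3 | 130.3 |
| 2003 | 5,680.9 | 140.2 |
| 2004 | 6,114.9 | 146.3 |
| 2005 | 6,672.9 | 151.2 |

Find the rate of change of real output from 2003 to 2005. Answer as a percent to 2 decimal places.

8.92%

Real output 2003 = 5680.9/1.402 = 4052.00.
Real output 2005 = 6672.9/1.512 = 4413.29.
Change = 4413.29/4052.00 − 1 = 0.0892.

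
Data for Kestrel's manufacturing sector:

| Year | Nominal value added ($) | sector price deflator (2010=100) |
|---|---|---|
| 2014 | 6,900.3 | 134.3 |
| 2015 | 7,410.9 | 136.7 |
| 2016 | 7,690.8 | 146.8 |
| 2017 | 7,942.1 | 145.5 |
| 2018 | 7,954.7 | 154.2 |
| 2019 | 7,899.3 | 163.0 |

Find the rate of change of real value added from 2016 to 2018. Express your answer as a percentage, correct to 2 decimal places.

-1.53%

Real value added 2016 = 7690.8/1.468 = 5238.96.
Real value added 2018 = 7954.7/1.542 = 5158.69.
Change = 5158.69/5238.96 − 1 = -0.0153.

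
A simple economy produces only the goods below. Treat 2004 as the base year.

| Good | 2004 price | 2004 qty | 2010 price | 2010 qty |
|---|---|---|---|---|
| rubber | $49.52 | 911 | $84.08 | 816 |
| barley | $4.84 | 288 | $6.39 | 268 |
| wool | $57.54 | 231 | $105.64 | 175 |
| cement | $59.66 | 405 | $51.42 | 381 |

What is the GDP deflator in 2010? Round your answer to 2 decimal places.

145.49

Nominal GDP 2010 = 84.08·816 + 6.39·268 + 105.64·175 + 51.42·381 = 108399.82.
Real GDP 2010 (at 2004 prices) = 49.52·816 + 4.84·268 + 57.54·175 + 59.66·381 = 74505.40.
Deflator = Nominal/Real × 100 = 108399.82/74505.40 × 100 = 145.493.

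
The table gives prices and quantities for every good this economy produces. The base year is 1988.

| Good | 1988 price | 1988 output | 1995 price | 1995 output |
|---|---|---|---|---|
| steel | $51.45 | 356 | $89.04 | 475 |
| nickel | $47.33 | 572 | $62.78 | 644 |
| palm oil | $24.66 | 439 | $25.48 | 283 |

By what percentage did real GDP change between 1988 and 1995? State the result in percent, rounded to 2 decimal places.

Real GDP 1988 = Nominal GDP 1988 = 51.45·356 + 47.33·572 + 24.66·439 = 56214.70.
Real GDP 1995 (at 1988 prices) = 51.45·475 + 47.33·644 + 24.66·283 = 61898.05.
Real growth = 61898.05/56214.70 − 1 = 0.1011.

10.11%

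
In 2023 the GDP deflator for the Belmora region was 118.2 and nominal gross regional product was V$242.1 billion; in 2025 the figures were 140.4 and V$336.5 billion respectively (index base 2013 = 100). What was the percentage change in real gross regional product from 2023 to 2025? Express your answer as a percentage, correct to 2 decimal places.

Deflate each year: 2023 → 242.1/1.182 = 204.82; 2025 → 336.5/1.404 = 239.67.
So real gross regional product changed by 239.67/204.82 − 1 = 0.1701, i.e. 17.01%.

17.01%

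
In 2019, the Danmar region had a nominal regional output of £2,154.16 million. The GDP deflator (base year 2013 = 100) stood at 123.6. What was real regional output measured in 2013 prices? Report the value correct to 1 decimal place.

£1,742.8 million

Real regional output = Nominal / (GDP deflator/100) = 2154.16 / 1.236 = 1742.85.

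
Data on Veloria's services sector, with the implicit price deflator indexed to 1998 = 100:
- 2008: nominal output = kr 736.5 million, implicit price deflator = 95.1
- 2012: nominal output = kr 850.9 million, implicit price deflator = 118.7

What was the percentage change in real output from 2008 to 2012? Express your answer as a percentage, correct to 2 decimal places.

-7.44%

Deflate each year: 2008 → 736.5/0.951 = 774.45; 2012 → 850.9/1.187 = 716.85.
So real output changed by 716.85/774.45 − 1 = -0.0744, i.e. -7.44%.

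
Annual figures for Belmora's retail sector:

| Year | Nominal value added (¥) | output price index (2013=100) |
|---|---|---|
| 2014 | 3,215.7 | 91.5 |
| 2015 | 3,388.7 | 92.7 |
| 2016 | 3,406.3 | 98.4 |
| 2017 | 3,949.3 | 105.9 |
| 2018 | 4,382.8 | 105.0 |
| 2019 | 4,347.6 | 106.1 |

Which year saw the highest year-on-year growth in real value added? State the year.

2015: real = 3388.7/0.927 = 3655.56; growth vs 2014 (3514.43) = 4.02%.
2016: real = 3406.3/0.984 = 3461.69; growth vs 2015 (3655.56) = -5.30%.
2017: real = 3949.3/1.059 = 3729.27; growth vs 2016 (3461.69) = 7.73%.
2018: real = 4382.8/1.050 = 4174.10; growth vs 2017 (3729.27) = 11.93%.
2019: real = 4347.6/1.061 = 4097.64; growth vs 2018 (4174.10) = -1.83%.

2018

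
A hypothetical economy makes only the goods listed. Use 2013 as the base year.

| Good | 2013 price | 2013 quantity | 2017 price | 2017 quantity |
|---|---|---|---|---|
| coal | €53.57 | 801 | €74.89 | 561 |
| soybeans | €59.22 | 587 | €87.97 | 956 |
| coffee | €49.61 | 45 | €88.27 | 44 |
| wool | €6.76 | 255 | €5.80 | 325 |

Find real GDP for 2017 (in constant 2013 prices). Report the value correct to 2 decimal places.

€91046.93

Real GDP 2017 = Σ (p_2013 × q_2017) = 53.57·561 + 59.22·956 + 49.61·44 + 6.76·325 = 91046.93.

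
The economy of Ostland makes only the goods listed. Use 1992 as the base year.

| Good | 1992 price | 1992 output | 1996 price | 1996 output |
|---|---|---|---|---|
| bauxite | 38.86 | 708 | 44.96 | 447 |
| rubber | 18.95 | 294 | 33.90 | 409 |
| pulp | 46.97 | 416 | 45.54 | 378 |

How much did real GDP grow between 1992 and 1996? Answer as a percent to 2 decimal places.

-18.52%

Real GDP 1992 = Nominal GDP 1992 = 38.86·708 + 18.95·294 + 46.97·416 = 52623.70.
Real GDP 1996 (at 1992 prices) = 38.86·447 + 18.95·409 + 46.97·378 = 42875.63.
Real growth = 42875.63/52623.70 − 1 = -0.1852.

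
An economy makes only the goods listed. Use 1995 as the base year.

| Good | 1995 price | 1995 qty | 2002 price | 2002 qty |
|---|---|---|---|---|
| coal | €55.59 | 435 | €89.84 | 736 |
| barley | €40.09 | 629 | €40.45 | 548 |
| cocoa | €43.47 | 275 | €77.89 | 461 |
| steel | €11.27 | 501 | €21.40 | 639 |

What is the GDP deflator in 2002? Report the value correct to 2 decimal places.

Nominal GDP 2002 = 89.84·736 + 40.45·548 + 77.89·461 + 21.40·639 = 137870.73.
Real GDP 2002 (at 1995 prices) = 55.59·736 + 40.09·548 + 43.47·461 + 11.27·639 = 90124.76.
Deflator = Nominal/Real × 100 = 137870.73/90124.76 × 100 = 152.978.

152.98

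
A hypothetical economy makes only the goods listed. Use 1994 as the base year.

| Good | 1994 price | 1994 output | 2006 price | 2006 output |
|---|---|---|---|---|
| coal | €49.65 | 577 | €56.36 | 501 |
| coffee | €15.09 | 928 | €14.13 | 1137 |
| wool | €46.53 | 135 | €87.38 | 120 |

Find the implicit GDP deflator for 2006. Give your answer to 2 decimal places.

115.06

Nominal GDP 2006 = 56.36·501 + 14.13·1137 + 87.38·120 = 54787.77.
Real GDP 2006 (at 1994 prices) = 49.65·501 + 15.09·1137 + 46.53·120 = 47615.58.
Deflator = Nominal/Real × 100 = 54787.77/47615.58 × 100 = 115.063.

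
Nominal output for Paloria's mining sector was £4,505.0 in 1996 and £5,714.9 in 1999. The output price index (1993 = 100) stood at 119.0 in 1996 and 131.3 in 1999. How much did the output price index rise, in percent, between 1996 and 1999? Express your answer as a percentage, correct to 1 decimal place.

10.3%

Price-level change = 131.3 / 119.0 − 1 = 0.1034.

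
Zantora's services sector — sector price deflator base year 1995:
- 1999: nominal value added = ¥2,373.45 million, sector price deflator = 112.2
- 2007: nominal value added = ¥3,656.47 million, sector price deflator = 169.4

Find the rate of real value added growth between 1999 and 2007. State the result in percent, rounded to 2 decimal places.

2.04%

Real value added 1999 = 2373.45 / 1.122 = 2115.37.
Real value added 2007 = 3656.47 / 1.694 = 2158.48.
Real growth = 2158.48 / 2115.37 − 1 = 0.0204.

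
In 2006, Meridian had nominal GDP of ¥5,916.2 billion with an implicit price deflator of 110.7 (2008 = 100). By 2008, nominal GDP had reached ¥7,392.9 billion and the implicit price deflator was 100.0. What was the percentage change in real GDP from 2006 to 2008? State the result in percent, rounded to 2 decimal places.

Real GDP 2006 = 5916.2 / 1.107 = 5344.35.
Real GDP 2008 = 7392.9 / 1.000 = 7392.90.
Real growth = 7392.90 / 5344.35 − 1 = 0.3833.

38.33%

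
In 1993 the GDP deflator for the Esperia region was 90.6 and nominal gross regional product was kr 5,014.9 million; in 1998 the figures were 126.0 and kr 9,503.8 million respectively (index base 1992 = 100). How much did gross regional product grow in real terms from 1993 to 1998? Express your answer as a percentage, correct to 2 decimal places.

Deflate each year: 1993 → 5014.9/0.906 = 5535.21; 1998 → 9503.8/1.260 = 7542.70.
So real gross regional product changed by 7542.70/5535.21 − 1 = 0.3627, i.e. 36.27%.

36.27%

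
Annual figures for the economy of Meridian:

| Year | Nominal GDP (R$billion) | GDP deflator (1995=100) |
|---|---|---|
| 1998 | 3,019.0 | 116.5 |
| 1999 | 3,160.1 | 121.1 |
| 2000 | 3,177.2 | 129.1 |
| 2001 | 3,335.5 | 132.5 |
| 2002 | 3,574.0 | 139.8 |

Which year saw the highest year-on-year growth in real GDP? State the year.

2001

1999: real = 3160.1/1.211 = 2609.50; growth vs 1998 (2591.42) = 0.70%.
2000: real = 3177.2/1.291 = 2461.04; growth vs 1999 (2609.50) = -5.69%.
2001: real = 3335.5/1.325 = 2517.36; growth vs 2000 (2461.04) = 2.29%.
2002: real = 3574.0/1.398 = 2556.51; growth vs 2001 (2517.36) = 1.56%.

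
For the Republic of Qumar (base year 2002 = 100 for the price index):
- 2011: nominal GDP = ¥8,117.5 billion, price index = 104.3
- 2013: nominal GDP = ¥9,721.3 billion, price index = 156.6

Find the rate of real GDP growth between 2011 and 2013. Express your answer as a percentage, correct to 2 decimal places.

Deflate each year: 2011 → 8117.5/1.043 = 7782.84; 2013 → 9721.3/1.566 = 6207.73.
So real GDP changed by 6207.73/7782.84 − 1 = -0.2024, i.e. -20.24%.

-20.24%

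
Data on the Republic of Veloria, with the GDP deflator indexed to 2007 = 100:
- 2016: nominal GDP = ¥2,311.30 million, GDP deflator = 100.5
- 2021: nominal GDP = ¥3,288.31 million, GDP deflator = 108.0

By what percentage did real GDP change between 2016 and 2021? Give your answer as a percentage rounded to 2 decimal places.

Deflate each year: 2016 → 2311.30/1.005 = 2299.80; 2021 → 3288.31/1.080 = 3044.73.
So real GDP changed by 3044.73/2299.80 − 1 = 0.3239, i.e. 32.39%.

32.39%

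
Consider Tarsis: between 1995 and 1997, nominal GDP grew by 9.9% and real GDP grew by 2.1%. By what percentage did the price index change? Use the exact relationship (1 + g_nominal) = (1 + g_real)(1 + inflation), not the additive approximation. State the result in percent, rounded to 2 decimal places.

7.64%

(1 + g_nom) = (1 + g_real)(1 + π), so π = 1.0990 / 1.0210 − 1 = 0.07640.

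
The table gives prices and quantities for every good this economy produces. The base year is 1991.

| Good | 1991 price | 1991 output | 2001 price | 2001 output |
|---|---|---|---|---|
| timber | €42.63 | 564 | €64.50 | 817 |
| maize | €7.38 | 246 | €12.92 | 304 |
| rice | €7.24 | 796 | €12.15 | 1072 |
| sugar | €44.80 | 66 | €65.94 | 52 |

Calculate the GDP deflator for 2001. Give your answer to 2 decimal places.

Nominal GDP 2001 = 64.50·817 + 12.92·304 + 12.15·1072 + 65.94·52 = 73077.86.
Real GDP 2001 (at 1991 prices) = 42.63·817 + 7.38·304 + 7.24·1072 + 44.80·52 = 47163.11.
Deflator = Nominal/Real × 100 = 73077.86/47163.11 × 100 = 154.947.

154.95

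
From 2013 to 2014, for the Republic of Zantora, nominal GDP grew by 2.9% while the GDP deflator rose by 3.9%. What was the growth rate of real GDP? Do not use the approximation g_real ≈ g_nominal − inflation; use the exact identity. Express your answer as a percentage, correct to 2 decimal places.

(1 + g_nom) = (1 + g_real)(1 + π), so g_real = 1.0290 / 1.0390 − 1 = -0.00962.

-0.96%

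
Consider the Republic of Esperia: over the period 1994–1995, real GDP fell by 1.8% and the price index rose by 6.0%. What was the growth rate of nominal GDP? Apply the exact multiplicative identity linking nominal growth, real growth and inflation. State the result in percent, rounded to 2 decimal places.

4.09%

(1 + g_nom) = (1 + g_real)(1 + π) = 0.9820 × 1.0600 = 1.04092.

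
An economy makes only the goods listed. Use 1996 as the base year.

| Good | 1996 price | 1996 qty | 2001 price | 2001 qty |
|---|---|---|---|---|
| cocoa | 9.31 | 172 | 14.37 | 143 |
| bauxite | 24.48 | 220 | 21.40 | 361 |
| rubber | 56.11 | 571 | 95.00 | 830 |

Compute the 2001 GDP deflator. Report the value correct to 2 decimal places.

Nominal GDP 2001 = 14.37·143 + 21.40·361 + 95.00·830 = 88630.31.
Real GDP 2001 (at 1996 prices) = 9.31·143 + 24.48·361 + 56.11·830 = 56739.91.
Deflator = Nominal/Real × 100 = 88630.31/56739.91 × 100 = 156.205.

156.20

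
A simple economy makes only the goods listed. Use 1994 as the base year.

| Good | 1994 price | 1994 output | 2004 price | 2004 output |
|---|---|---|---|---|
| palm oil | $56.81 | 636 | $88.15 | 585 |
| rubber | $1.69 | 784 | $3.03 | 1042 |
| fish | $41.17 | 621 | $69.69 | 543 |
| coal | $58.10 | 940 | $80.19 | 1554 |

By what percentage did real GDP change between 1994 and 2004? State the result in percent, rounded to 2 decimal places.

25.50%

Real GDP 1994 = Nominal GDP 1994 = 56.81·636 + 1.69·784 + 41.17·621 + 58.10·940 = 117636.69.
Real GDP 2004 (at 1994 prices) = 56.81·585 + 1.69·1042 + 41.17·543 + 58.10·1554 = 147637.54.
Real growth = 147637.54/117636.69 − 1 = 0.2550.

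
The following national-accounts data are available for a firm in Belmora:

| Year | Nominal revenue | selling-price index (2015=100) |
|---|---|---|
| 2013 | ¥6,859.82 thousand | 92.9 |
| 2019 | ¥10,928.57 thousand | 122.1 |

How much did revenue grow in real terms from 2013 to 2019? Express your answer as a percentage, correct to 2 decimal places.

21.21%

Deflate each year: 2013 → 6859.82/0.929 = 7384.09; 2019 → 10928.57/1.221 = 8950.51.
So real revenue changed by 8950.51/7384.09 − 1 = 0.2121, i.e. 21.21%.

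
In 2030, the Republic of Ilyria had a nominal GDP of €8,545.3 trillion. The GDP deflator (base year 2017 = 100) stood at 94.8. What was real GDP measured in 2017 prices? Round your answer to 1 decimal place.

Real GDP = Nominal / (GDP deflator/100) = 8545.3 / 0.948 = 9014.03.

€9,014.0 trillion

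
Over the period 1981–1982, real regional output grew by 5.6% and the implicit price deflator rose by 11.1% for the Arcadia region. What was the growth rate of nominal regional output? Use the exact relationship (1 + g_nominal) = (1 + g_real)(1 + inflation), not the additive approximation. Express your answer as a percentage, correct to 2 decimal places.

(1 + g_nom) = (1 + g_real)(1 + π) = 1.0560 × 1.1110 = 1.17322.

17.32%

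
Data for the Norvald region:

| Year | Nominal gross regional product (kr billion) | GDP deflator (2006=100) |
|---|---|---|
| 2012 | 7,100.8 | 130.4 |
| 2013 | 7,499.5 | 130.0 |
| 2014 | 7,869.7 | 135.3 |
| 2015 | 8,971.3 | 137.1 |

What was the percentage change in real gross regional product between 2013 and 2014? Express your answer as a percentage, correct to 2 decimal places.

0.83%

Real gross regional product 2013 = 7499.5/1.300 = 5768.85.
Real gross regional product 2014 = 7869.7/1.353 = 5816.48.
Change = 5816.48/5768.85 − 1 = 0.0083.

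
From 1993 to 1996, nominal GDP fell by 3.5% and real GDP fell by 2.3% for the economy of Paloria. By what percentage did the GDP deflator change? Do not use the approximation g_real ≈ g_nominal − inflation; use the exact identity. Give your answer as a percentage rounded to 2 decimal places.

(1 + g_nom) = (1 + g_real)(1 + π), so π = 0.9650 / 0.9770 − 1 = -0.01228.

-1.23%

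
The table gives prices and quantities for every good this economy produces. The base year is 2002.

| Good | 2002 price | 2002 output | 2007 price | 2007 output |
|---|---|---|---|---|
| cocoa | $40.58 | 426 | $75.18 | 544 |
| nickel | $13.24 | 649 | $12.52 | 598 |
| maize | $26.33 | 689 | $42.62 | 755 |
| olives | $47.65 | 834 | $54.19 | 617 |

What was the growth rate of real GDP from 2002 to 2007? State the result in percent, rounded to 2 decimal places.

-5.36%

Real GDP 2002 = Nominal GDP 2002 = 40.58·426 + 13.24·649 + 26.33·689 + 47.65·834 = 83761.31.
Real GDP 2007 (at 2002 prices) = 40.58·544 + 13.24·598 + 26.33·755 + 47.65·617 = 79272.24.
Real growth = 79272.24/83761.31 − 1 = -0.0536.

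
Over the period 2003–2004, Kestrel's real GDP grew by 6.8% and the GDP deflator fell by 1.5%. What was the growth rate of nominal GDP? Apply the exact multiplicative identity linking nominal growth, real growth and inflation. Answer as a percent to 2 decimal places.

(1 + g_nom) = (1 + g_real)(1 + π) = 1.0680 × 0.9850 = 1.05198.

5.20%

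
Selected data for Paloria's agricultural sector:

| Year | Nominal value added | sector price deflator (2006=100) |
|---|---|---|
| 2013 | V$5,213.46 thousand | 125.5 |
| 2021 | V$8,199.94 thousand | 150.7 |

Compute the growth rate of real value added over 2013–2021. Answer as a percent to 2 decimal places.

30.98%

Deflate each year: 2013 → 5213.46/1.255 = 4154.15; 2021 → 8199.94/1.507 = 5441.23.
So real value added changed by 5441.23/4154.15 − 1 = 0.3098, i.e. 30.98%.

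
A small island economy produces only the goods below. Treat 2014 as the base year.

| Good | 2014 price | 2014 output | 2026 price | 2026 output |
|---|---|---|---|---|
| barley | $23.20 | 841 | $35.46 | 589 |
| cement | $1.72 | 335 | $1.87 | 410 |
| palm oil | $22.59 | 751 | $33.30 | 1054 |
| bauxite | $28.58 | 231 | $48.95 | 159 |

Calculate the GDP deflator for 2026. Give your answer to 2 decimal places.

Nominal GDP 2026 = 35.46·589 + 1.87·410 + 33.30·1054 + 48.95·159 = 64533.89.
Real GDP 2026 (at 2014 prices) = 23.20·589 + 1.72·410 + 22.59·1054 + 28.58·159 = 42724.08.
Deflator = Nominal/Real × 100 = 64533.89/42724.08 × 100 = 151.048.

151.05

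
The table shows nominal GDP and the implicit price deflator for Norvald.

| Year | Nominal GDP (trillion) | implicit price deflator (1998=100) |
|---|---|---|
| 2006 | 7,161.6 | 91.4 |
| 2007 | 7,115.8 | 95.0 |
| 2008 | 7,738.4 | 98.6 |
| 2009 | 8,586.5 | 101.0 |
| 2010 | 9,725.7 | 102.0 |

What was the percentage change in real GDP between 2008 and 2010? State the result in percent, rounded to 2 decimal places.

21.49%

Real GDP 2008 = 7738.4/0.986 = 7848.28.
Real GDP 2010 = 9725.7/1.020 = 9535.00.
Change = 9535.00/7848.28 − 1 = 0.2149.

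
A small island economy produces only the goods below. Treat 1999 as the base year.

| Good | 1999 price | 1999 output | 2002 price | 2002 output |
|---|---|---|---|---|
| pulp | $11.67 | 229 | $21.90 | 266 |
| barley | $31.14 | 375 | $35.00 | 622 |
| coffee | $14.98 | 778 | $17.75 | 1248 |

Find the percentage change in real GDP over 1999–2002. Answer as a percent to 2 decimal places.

Real GDP 1999 = Nominal GDP 1999 = 11.67·229 + 31.14·375 + 14.98·778 = 26004.37.
Real GDP 2002 (at 1999 prices) = 11.67·266 + 31.14·622 + 14.98·1248 = 41168.34.
Real growth = 41168.34/26004.37 − 1 = 0.5831.

58.31%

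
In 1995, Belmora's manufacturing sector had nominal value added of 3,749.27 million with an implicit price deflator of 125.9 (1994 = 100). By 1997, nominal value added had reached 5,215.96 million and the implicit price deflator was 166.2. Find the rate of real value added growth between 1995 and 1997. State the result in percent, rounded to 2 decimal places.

Real value added 1995 = 3749.27 / 1.259 = 2977.97.
Real value added 1997 = 5215.96 / 1.662 = 3138.36.
Real growth = 3138.36 / 2977.97 − 1 = 0.0539.

5.39%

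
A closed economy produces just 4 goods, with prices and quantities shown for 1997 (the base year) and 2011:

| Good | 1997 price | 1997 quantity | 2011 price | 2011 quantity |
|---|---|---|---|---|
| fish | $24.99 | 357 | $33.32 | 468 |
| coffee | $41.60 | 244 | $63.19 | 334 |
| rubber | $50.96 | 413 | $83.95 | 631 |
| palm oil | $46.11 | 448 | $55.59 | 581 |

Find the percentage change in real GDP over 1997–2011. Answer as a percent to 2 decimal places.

Real GDP 1997 = Nominal GDP 1997 = 24.99·357 + 41.60·244 + 50.96·413 + 46.11·448 = 60775.59.
Real GDP 2011 (at 1997 prices) = 24.99·468 + 41.60·334 + 50.96·631 + 46.11·581 = 84535.39.
Real growth = 84535.39/60775.59 − 1 = 0.3909.

39.09%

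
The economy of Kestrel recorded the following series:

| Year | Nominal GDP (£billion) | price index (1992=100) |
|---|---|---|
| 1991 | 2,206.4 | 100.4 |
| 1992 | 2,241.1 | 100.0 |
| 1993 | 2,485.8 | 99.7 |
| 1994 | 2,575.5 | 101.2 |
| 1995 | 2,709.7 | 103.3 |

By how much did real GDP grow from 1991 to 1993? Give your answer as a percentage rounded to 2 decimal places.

13.45%

Real GDP 1991 = 2206.4/1.004 = 2197.61.
Real GDP 1993 = 2485.8/0.997 = 2493.28.
Change = 2493.28/2197.61 − 1 = 0.1345.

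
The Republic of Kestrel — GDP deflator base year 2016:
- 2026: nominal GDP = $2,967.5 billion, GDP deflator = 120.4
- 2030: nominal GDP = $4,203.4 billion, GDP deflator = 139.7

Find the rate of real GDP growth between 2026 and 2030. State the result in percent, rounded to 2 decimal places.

22.08%

Deflate each year: 2026 → 2967.5/1.204 = 2464.70; 2030 → 4203.4/1.397 = 3008.88.
So real GDP changed by 3008.88/2464.70 − 1 = 0.2208, i.e. 22.08%.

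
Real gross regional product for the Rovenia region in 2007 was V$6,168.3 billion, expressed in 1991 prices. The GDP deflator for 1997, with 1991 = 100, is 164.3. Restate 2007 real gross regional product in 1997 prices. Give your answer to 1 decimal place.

V$10,134.5 billion

Real gross regional product in 1997 prices = Real gross regional product in 1991 prices × (P_1997/P_1991) = 6168.3 × 1.643 = 10134.52.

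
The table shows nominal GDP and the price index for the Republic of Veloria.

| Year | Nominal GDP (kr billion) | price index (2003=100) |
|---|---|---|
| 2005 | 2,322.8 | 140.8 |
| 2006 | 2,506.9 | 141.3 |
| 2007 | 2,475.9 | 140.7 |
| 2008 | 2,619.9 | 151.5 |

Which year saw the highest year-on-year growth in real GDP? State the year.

2006: real = 2506.9/1.413 = 1774.17; growth vs 2005 (1649.72) = 7.54%.
2007: real = 2475.9/1.407 = 1759.70; growth vs 2006 (1774.17) = -0.82%.
2008: real = 2619.9/1.515 = 1729.31; growth vs 2007 (1759.70) = -1.73%.

2006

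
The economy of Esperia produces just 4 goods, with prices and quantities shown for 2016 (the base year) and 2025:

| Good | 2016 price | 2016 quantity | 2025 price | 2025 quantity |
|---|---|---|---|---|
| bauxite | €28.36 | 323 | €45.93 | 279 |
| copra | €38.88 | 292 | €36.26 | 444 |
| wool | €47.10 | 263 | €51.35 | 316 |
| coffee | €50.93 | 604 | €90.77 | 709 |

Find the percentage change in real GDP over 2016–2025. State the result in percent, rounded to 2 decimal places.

Real GDP 2016 = Nominal GDP 2016 = 28.36·323 + 38.88·292 + 47.10·263 + 50.93·604 = 63662.26.
Real GDP 2025 (at 2016 prices) = 28.36·279 + 38.88·444 + 47.10·316 + 50.93·709 = 76168.13.
Real growth = 76168.13/63662.26 − 1 = 0.1964.

19.64%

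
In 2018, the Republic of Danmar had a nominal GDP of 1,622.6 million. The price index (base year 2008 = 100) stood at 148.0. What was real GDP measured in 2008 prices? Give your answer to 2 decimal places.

1,096.35 million

Real GDP = Nominal / (price index/100) = 1622.6 / 1.480 = 1096.35.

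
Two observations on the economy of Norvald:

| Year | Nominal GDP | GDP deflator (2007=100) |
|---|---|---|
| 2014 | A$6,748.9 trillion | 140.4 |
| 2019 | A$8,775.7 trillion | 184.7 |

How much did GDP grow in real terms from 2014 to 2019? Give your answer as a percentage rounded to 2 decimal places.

-1.16%

Real GDP 2014 = 6748.9 / 1.404 = 4806.91.
Real GDP 2019 = 8775.7 / 1.847 = 4751.33.
Real growth = 4751.33 / 4806.91 − 1 = -0.0116.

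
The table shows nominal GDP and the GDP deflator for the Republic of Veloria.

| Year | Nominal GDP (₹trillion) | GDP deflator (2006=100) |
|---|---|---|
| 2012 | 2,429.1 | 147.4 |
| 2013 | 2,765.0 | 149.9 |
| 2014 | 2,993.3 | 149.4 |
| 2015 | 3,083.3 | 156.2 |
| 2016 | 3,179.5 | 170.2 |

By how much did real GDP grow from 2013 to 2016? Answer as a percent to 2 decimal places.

Real GDP 2013 = 2765.0/1.499 = 1844.56.
Real GDP 2016 = 3179.5/1.702 = 1868.10.
Change = 1868.10/1844.56 − 1 = 0.0128.

1.28%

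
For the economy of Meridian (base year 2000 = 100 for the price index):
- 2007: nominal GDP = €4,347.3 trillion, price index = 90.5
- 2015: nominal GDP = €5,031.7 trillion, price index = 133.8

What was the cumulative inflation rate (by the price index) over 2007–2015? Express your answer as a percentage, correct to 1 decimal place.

Price-level change = 133.8 / 90.5 − 1 = 0.4785.

47.8%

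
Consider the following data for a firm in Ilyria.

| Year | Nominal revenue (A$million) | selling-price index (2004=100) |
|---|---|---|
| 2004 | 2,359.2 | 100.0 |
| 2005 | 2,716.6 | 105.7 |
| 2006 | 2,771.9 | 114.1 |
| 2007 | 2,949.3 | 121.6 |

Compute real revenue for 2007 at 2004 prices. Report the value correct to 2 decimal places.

Real revenue 2007 = 2949.3 / 1.216 = 2425.41.

A$2,425.41 million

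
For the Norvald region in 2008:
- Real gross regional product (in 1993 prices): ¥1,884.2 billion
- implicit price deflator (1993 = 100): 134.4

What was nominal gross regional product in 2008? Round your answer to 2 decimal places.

¥2,532.36 billion

Nominal gross regional product = Real × (implicit price deflator/100) = 1884.2 × 1.344 = 2532.36.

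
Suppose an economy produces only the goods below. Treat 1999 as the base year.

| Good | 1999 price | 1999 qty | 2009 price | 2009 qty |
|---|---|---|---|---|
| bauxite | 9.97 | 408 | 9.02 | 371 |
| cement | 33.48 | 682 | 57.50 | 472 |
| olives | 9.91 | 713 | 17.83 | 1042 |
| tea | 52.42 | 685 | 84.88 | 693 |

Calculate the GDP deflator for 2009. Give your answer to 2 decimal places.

163.08

Nominal GDP 2009 = 9.02·371 + 57.50·472 + 17.83·1042 + 84.88·693 = 107887.12.
Real GDP 2009 (at 1999 prices) = 9.97·371 + 33.48·472 + 9.91·1042 + 52.42·693 = 66154.71.
Deflator = Nominal/Real × 100 = 107887.12/66154.71 × 100 = 163.083.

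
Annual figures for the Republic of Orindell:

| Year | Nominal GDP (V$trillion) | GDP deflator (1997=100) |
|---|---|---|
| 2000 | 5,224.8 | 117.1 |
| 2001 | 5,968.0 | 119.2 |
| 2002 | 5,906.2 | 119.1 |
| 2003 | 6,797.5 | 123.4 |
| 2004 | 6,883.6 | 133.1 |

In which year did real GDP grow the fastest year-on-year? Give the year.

2001

2001: real = 5968.0/1.192 = 5006.71; growth vs 2000 (4461.83) = 12.21%.
2002: real = 5906.2/1.191 = 4959.03; growth vs 2001 (5006.71) = -0.95%.
2003: real = 6797.5/1.234 = 5508.51; growth vs 2002 (4959.03) = 11.08%.
2004: real = 6883.6/1.331 = 5171.75; growth vs 2003 (5508.51) = -6.11%.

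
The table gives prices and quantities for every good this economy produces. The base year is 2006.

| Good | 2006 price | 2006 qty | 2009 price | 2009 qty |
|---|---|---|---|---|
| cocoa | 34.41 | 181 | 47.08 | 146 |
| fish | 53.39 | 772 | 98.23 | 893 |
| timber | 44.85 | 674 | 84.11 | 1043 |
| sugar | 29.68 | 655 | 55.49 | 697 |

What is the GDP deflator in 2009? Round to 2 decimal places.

183.91

Nominal GDP 2009 = 47.08·146 + 98.23·893 + 84.11·1043 + 55.49·697 = 220996.33.
Real GDP 2009 (at 2006 prices) = 34.41·146 + 53.39·893 + 44.85·1043 + 29.68·697 = 120166.64.
Deflator = Nominal/Real × 100 = 220996.33/120166.64 × 100 = 183.908.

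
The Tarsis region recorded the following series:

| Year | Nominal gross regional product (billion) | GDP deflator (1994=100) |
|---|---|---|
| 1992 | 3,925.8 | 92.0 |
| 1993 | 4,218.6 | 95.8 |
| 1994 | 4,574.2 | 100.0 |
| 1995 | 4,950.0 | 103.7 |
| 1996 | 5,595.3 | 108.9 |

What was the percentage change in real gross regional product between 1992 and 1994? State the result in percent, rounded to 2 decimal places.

Real gross regional product 1992 = 3925.8/0.920 = 4267.17.
Real gross regional product 1994 = 4574.2/1.000 = 4574.20.
Change = 4574.20/4267.17 − 1 = 0.0720.

7.20%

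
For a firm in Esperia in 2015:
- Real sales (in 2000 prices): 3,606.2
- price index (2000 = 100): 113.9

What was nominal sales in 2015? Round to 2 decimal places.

4,107.46

Nominal sales = Real × (price index/100) = 3606.2 × 1.139 = 4107.46.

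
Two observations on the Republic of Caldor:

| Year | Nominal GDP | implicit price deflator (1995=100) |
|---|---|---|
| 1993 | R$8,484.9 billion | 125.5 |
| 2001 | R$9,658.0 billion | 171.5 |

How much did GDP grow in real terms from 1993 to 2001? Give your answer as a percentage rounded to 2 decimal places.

Real GDP 1993 = 8484.9 / 1.255 = 6760.88.
Real GDP 2001 = 9658.0 / 1.715 = 5631.49.
Real growth = 5631.49 / 6760.88 − 1 = -0.1670.

-16.70%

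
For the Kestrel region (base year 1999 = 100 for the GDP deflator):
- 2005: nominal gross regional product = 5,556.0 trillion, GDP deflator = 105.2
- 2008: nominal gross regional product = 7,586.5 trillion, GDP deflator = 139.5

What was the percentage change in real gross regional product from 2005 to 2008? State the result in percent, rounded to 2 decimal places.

Real gross regional product 2005 = 5556.0 / 1.052 = 5281.37.
Real gross regional product 2008 = 7586.5 / 1.395 = 5438.35.
Real growth = 5438.35 / 5281.37 − 1 = 0.0297.

2.97%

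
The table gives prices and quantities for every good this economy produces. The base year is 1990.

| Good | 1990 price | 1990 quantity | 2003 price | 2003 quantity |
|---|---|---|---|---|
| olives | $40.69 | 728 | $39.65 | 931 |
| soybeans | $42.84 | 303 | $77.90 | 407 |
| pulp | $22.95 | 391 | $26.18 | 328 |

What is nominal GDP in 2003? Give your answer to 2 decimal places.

Nominal GDP 2003 = Σ (p_2003 × q_2003) = 39.65·931 + 77.90·407 + 26.18·328 = 77206.49.

$77206.49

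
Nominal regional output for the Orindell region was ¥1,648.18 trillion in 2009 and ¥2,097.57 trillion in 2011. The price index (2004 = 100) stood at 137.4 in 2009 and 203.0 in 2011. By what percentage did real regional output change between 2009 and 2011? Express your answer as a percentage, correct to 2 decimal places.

-13.86%

Real regional output 2009 = 1648.18 / 1.374 = 1199.55.
Real regional output 2011 = 2097.57 / 2.030 = 1033.29.
Real growth = 1033.29 / 1199.55 − 1 = -0.1386.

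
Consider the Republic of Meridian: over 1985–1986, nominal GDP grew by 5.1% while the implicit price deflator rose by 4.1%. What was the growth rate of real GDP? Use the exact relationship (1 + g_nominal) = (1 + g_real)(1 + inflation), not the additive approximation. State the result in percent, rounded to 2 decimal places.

0.96%

(1 + g_nom) = (1 + g_real)(1 + π), so g_real = 1.0510 / 1.0410 − 1 = 0.00961.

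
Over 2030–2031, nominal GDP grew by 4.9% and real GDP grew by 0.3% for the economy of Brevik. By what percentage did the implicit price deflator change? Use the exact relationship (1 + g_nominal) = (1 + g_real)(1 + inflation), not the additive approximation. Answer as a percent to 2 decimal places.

4.59%

(1 + g_nom) = (1 + g_real)(1 + π), so π = 1.0490 / 1.0030 − 1 = 0.04586.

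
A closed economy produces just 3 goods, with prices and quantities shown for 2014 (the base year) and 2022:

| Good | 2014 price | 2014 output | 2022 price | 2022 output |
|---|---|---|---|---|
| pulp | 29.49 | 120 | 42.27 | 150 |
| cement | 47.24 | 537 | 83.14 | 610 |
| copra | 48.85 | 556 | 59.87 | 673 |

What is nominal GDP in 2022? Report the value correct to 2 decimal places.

97348.41

Nominal GDP 2022 = Σ (p_2022 × q_2022) = 42.27·150 + 83.14·610 + 59.87·673 = 97348.41.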